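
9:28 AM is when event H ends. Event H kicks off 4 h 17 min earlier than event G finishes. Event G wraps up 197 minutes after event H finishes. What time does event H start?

Event G ends at 9:28 AM + 197 min = 12:45 PM.
Event H starts at 12:45 PM − 257 min = 8:28 AM.

8:28 AM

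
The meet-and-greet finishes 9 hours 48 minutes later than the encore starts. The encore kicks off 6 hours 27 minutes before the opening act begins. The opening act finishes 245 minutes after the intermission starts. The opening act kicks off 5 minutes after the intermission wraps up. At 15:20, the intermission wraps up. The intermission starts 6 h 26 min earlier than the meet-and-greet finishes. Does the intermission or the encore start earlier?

the encore

The opening act starts at 15:20 + 5 min = 15:25.
The encore starts at 15:25 − 387 min = 08:58.
The meet-and-greet ends at 08:58 + 588 min = 18:46.
The intermission starts at 18:46 − 386 min = 12:20.
The intermission starts at 12:20 and the encore starts at 08:58, so the encore is first.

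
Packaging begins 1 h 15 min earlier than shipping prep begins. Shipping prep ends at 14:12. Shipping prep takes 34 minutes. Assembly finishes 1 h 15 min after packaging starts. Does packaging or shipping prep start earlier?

Shipping prep starts at 14:12 − 34 min = 13:38.
Packaging starts at 13:38 − 75 min = 12:23.
Packaging starts at 12:23 and shipping prep starts at 13:38, so packaging is first.

packaging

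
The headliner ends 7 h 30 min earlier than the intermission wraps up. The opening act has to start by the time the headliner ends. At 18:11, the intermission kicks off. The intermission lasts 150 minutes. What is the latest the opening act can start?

13:11

The intermission ends at 18:11 + 150 min = 20:41.
The headliner ends at 20:41 − 450 min = 13:11.
The opening act is bounded by the headliner, so the latest it can start is 13:11.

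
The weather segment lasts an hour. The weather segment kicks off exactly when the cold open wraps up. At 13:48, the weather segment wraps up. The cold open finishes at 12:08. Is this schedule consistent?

No

The weather segment starts at 12:08.
The weather segment ends at 12:08 + 60 min = 13:08.
But the weather segment is also said to end at 13:48 — a 40-minute conflict.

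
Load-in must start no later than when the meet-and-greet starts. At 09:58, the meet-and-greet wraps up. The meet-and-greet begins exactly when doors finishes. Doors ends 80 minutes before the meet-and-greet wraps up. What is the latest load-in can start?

Doors ends at 09:58 − 80 min = 08:38.
So the meet-and-greet starts at 08:38.
Load-in is bounded by the meet-and-greet, so the latest it can start is 08:38.

08:38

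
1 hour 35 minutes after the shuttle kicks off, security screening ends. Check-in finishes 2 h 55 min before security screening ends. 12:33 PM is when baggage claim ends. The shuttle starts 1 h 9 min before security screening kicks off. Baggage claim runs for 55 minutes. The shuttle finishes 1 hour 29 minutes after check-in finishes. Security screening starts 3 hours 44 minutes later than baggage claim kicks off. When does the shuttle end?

Baggage claim starts at 12:33 PM − 55 min = 11:38 AM.
Security screening starts at 11:38 AM + 224 min = 3:22 PM.
The shuttle starts at 3:22 PM − 69 min = 2:13 PM.
Security screening ends at 2:13 PM + 95 min = 3:48 PM.
Check-in ends at 3:48 PM − 175 min = 12:53 PM.
The shuttle ends at 12:53 PM + 89 min = 2:22 PM.

2:22 PM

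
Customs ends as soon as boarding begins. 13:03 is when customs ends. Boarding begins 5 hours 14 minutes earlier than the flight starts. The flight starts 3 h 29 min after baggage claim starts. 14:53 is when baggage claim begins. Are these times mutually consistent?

No

The flight starts at 14:53 + 209 min = 18:22.
Boarding starts at 18:22 − 314 min = 13:08.
So customs ends at 13:08.
But customs is also said to end at 13:03 — a 5-minute conflict.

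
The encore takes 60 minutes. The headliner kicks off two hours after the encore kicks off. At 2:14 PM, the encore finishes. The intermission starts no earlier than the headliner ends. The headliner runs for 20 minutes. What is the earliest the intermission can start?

The encore starts at 2:14 PM − 60 min = 1:14 PM.
The headliner starts at 1:14 PM + 120 min = 3:14 PM.
The headliner ends at 3:14 PM + 20 min = 3:34 PM.
The intermission is bounded by the headliner, so the earliest it can start is 3:34 PM.

3:34 PM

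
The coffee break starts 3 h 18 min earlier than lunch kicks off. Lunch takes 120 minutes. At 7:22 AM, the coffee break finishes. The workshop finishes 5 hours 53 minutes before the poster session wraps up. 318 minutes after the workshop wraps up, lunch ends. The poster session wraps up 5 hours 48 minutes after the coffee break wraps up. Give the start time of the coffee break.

7:17 AM

The poster session ends at 7:22 AM + 348 min = 1:10 PM.
The workshop ends at 1:10 PM − 353 min = 7:17 AM.
Lunch ends at 7:17 AM + 318 min = 12:35 PM.
Lunch starts at 12:35 PM − 120 min = 10:35 AM.
The coffee break starts at 10:35 AM − 198 min = 7:17 AM.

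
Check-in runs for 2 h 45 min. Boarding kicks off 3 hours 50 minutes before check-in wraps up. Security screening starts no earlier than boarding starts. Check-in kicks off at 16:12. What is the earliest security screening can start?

Check-in ends at 16:12 + 165 min = 18:57.
Boarding starts at 18:57 − 230 min = 15:07.
Security screening is bounded by boarding, so the earliest it can start is 15:07.

15:07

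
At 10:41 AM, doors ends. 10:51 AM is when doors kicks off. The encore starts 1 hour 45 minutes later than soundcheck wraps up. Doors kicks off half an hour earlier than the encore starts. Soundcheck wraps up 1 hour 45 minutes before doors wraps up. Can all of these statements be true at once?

Soundcheck ends at 10:41 AM − 105 min = 8:56 AM.
The encore starts at 8:56 AM + 105 min = 10:41 AM.
Doors starts at 10:41 AM − 30 min = 10:11 AM.
But doors is also said to start at 10:51 AM — a 40-minute conflict.

No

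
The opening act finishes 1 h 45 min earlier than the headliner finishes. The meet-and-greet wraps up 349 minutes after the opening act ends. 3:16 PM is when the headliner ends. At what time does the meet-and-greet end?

7:20 PM

The opening act ends at 3:16 PM − 105 min = 1:31 PM.
The meet-and-greet ends at 1:31 PM + 349 min = 7:20 PM.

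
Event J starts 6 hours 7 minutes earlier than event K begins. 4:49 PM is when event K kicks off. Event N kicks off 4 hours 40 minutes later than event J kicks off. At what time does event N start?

Event J starts at 4:49 PM − 367 min = 10:42 AM.
Event N starts at 10:42 AM + 280 min = 3:22 PM.

3:22 PM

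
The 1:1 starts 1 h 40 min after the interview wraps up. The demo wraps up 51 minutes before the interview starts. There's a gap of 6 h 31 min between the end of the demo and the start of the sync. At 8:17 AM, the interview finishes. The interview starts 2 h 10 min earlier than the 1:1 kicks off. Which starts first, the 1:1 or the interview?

The 1:1 starts at 8:17 AM + 100 min = 9:57 AM.
The interview starts at 9:57 AM − 130 min = 7:47 AM.
The 1:1 starts at 9:57 AM and the interview starts at 7:47 AM, so the interview is first.

the interview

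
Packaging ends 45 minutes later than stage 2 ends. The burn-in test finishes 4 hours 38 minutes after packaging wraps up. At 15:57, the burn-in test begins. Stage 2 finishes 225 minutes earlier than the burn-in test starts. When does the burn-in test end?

Stage 2 ends at 15:57 − 225 min = 12:12.
Packaging ends at 12:12 + 45 min = 12:57.
The burn-in test ends at 12:57 + 278 min = 17:35.

17:35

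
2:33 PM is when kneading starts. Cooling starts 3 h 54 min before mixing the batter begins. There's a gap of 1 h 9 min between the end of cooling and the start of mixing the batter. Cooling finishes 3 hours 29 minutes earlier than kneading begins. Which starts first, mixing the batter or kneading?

Cooling ends at 2:33 PM − 209 min = 11:04 AM.
Mixing the batter starts at 11:04 AM + 69 min = 12:13 PM.
Mixing the batter starts at 12:13 PM and kneading starts at 2:33 PM, so mixing the batter is first.

mixing the batter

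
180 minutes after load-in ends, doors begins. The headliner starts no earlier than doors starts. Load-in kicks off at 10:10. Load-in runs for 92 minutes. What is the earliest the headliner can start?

Load-in ends at 10:10 + 92 min = 11:42.
Doors starts at 11:42 + 180 min = 14:42.
The headliner is bounded by doors, so the earliest it can start is 14:42.

14:42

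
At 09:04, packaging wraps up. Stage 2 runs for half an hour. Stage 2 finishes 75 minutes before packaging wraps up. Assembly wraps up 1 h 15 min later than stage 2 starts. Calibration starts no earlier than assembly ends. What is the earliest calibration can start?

Stage 2 ends at 09:04 − 75 min = 07:49.
Stage 2 starts at 07:49 − 30 min = 07:19.
Assembly ends at 07:19 + 75 min = 08:34.
Calibration is bounded by assembly, so the earliest it can start is 08:34.

08:34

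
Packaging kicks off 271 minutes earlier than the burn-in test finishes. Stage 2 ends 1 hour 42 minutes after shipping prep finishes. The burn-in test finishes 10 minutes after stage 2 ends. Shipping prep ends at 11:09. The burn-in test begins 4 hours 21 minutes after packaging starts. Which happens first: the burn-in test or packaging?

Stage 2 ends at 11:09 + 102 min = 12:51.
The burn-in test ends at 12:51 + 10 min = 13:01.
Packaging starts at 13:01 − 271 min = 08:30.
The burn-in test starts at 08:30 + 261 min = 12:51.
The burn-in test starts at 12:51 and packaging starts at 08:30, so packaging is first.

packaging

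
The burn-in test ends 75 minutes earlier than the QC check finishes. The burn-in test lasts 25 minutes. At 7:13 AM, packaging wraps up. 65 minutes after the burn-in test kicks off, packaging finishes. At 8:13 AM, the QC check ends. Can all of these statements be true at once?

No

The burn-in test ends at 8:13 AM − 75 min = 6:58 AM.
The burn-in test starts at 6:58 AM − 25 min = 6:33 AM.
Packaging ends at 6:33 AM + 65 min = 7:38 AM.
But packaging is also said to end at 7:13 AM — a 25-minute conflict.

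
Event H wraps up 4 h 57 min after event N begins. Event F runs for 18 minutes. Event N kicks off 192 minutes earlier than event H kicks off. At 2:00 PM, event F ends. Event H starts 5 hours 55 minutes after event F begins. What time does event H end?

Event F starts at 2:00 PM − 18 min = 1:42 PM.
Event H starts at 1:42 PM + 355 min = 7:37 PM.
Event N starts at 7:37 PM − 192 min = 4:25 PM.
Event H ends at 4:25 PM + 297 min = 9:22 PM.

9:22 PM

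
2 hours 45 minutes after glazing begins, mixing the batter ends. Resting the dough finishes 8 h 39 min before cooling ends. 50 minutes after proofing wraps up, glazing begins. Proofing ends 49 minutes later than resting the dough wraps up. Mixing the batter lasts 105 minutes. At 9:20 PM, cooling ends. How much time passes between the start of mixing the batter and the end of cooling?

Resting the dough ends at 9:20 PM − 519 min = 12:41 PM.
Proofing ends at 12:41 PM + 49 min = 1:30 PM.
Glazing starts at 1:30 PM + 50 min = 2:20 PM.
Mixing the batter ends at 2:20 PM + 165 min = 5:05 PM.
Mixing the batter starts at 5:05 PM − 105 min = 3:20 PM.
From 3:20 PM to 9:20 PM is 6 hours.

6 hours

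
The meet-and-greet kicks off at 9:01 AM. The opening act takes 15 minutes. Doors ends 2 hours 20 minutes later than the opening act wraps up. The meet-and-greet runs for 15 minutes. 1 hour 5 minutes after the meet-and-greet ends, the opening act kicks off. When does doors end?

The meet-and-greet ends at 9:01 AM + 15 min = 9:16 AM.
The opening act starts at 9:16 AM + 65 min = 10:21 AM.
The opening act ends at 10:21 AM + 15 min = 10:36 AM.
Doors ends at 10:36 AM + 140 min = 12:56 PM.

12:56 PM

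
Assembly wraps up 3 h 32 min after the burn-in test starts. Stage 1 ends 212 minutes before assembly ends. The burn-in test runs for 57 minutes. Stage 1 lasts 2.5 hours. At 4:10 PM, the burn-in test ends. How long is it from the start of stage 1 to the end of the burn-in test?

207 minutes

The burn-in test starts at 4:10 PM − 57 min = 3:13 PM.
Assembly ends at 3:13 PM + 212 min = 6:45 PM.
Stage 1 ends at 6:45 PM − 212 min = 3:13 PM.
Stage 1 starts at 3:13 PM − 150 min = 12:43 PM.
From 12:43 PM to 4:10 PM is 207 minutes.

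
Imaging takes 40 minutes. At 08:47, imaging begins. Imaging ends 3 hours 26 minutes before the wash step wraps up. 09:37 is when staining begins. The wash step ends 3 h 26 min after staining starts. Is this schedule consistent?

The wash step ends at 09:37 + 206 min = 13:03.
Imaging ends at 13:03 − 206 min = 09:37.
Imaging starts at 09:37 − 40 min = 08:57.
But imaging is also said to start at 08:47 — a 10-minute conflict.

No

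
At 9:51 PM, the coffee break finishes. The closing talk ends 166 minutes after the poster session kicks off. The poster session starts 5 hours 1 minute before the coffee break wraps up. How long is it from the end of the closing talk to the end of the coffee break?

The poster session starts at 9:51 PM − 301 min = 4:50 PM.
The closing talk ends at 4:50 PM + 166 min = 7:36 PM.
From 7:36 PM to 9:51 PM is 2 h 15 min.

2 h 15 min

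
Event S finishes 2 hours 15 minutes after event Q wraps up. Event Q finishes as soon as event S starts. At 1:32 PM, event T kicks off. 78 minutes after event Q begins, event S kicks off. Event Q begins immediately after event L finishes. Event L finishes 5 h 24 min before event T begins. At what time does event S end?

Event L ends at 1:32 PM − 324 min = 8:08 AM.
So event Q starts at 8:08 AM.
Event S starts at 8:08 AM + 78 min = 9:26 AM.
So event Q ends at 9:26 AM.
Event S ends at 9:26 AM + 135 min = 11:41 AM.

11:41 AM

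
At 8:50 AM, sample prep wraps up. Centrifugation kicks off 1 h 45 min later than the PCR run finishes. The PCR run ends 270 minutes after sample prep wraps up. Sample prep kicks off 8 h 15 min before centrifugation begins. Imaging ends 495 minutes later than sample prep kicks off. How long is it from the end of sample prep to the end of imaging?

The PCR run ends at 8:50 AM + 270 min = 1:20 PM.
Centrifugation starts at 1:20 PM + 105 min = 3:05 PM.
Sample prep starts at 3:05 PM − 495 min = 6:50 AM.
Imaging ends at 6:50 AM + 495 min = 3:05 PM.
From 8:50 AM to 3:05 PM is 375 minutes.

375 minutes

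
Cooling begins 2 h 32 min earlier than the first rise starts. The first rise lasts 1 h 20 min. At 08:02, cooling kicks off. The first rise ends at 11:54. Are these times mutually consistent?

The first rise starts at 11:54 − 80 min = 10:34.
Cooling starts at 10:34 − 152 min = 08:02.
That matches the stated 08:02, so the schedule is consistent.

Yes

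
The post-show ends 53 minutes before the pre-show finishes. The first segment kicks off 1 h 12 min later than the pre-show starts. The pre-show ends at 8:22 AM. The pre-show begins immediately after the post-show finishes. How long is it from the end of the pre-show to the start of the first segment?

The post-show ends at 8:22 AM − 53 min = 7:29 AM.
So the pre-show starts at 7:29 AM.
The first segment starts at 7:29 AM + 72 min = 8:41 AM.
From 8:22 AM to 8:41 AM is 19 minutes.

19 minutes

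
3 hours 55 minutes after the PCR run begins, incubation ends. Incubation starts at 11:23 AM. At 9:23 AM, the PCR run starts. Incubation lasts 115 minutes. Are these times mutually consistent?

Incubation ends at 9:23 AM + 235 min = 1:18 PM.
Incubation starts at 1:18 PM − 115 min = 11:23 AM.
That matches the stated 11:23 AM, so the schedule is consistent.

Yes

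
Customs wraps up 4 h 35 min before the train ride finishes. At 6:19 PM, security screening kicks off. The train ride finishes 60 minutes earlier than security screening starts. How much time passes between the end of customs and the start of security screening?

The train ride ends at 6:19 PM − 60 min = 5:19 PM.
Customs ends at 5:19 PM − 275 min = 12:44 PM.
From 12:44 PM to 6:19 PM is 5 h 35 min.

5 h 35 min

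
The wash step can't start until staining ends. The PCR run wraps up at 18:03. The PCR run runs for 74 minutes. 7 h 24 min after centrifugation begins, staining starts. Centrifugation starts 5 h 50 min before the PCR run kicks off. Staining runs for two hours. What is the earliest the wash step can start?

The PCR run starts at 18:03 − 74 min = 16:49.
Centrifugation starts at 16:49 − 350 min = 10:59.
Staining starts at 10:59 + 444 min = 18:23.
Staining ends at 18:23 + 120 min = 20:23.
The wash step is bounded by staining, so the earliest it can start is 20:23.

20:23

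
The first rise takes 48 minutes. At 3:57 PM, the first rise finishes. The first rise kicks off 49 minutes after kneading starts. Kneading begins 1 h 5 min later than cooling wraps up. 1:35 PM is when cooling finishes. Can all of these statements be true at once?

No

Kneading starts at 1:35 PM + 65 min = 2:40 PM.
The first rise starts at 2:40 PM + 49 min = 3:29 PM.
The first rise ends at 3:29 PM + 48 min = 4:17 PM.
But the first rise is also said to end at 3:57 PM — a 20-minute conflict.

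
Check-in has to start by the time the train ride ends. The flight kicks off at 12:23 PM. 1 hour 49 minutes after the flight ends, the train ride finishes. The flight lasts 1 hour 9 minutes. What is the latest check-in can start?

The flight ends at 12:23 PM + 69 min = 1:32 PM.
The train ride ends at 1:32 PM + 109 min = 3:21 PM.
Check-in is bounded by the train ride, so the latest it can start is 3:21 PM.

3:21 PM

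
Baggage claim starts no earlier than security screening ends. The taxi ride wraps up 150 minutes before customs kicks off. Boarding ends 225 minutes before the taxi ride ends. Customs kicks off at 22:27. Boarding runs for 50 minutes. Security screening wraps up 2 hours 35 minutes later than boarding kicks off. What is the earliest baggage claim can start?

The taxi ride ends at 22:27 − 150 min = 19:57.
Boarding ends at 19:57 − 225 min = 16:12.
Boarding starts at 16:12 − 50 min = 15:22.
Security screening ends at 15:22 + 155 min = 17:57.
Baggage claim is bounded by security screening, so the earliest it can start is 17:57.

17:57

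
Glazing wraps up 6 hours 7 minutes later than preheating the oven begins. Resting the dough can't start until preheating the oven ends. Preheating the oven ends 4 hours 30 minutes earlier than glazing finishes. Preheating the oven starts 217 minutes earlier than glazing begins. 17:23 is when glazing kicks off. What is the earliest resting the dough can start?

Preheating the oven starts at 17:23 − 217 min = 13:46.
Glazing ends at 13:46 + 367 min = 19:53.
Preheating the oven ends at 19:53 − 270 min = 15:23.
Resting the dough is bounded by preheating the oven, so the earliest it can start is 15:23.

15:23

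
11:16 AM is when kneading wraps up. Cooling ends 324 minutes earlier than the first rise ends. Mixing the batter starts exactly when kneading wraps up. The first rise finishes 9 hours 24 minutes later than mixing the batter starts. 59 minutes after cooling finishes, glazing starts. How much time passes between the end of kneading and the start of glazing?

4 hours 59 minutes

Mixing the batter starts at 11:16 AM.
The first rise ends at 11:16 AM + 564 min = 8:40 PM.
Cooling ends at 8:40 PM − 324 min = 3:16 PM.
Glazing starts at 3:16 PM + 59 min = 4:15 PM.
From 11:16 AM to 4:15 PM is 4 hours 59 minutes.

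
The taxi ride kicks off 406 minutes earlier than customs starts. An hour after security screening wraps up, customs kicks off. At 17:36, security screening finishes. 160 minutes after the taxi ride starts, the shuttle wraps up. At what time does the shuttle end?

14:30

Customs starts at 17:36 + 60 min = 18:36.
The taxi ride starts at 18:36 − 406 min = 11:50.
The shuttle ends at 11:50 + 160 min = 14:30.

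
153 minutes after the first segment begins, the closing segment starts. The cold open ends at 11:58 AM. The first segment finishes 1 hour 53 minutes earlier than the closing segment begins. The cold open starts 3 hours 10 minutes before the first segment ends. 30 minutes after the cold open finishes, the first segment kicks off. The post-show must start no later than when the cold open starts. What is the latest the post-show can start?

9:58 AM

The first segment starts at 11:58 AM + 30 min = 12:28 PM.
The closing segment starts at 12:28 PM + 153 min = 3:01 PM.
The first segment ends at 3:01 PM − 113 min = 1:08 PM.
The cold open starts at 1:08 PM − 190 min = 9:58 AM.
The post-show is bounded by the cold open, so the latest it can start is 9:58 AM.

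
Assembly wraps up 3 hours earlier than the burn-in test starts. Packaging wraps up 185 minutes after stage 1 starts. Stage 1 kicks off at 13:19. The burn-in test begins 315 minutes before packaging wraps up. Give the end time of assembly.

Packaging ends at 13:19 + 185 min = 16:24.
The burn-in test starts at 16:24 − 315 min = 11:09.
Assembly ends at 11:09 − 180 min = 08:09.

08:09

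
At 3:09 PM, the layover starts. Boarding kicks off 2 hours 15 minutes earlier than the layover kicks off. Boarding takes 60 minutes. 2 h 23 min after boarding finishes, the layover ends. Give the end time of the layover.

4:17 PM

Boarding starts at 3:09 PM − 135 min = 12:54 PM.
Boarding ends at 12:54 PM + 60 min = 1:54 PM.
The layover ends at 1:54 PM + 143 min = 4:17 PM.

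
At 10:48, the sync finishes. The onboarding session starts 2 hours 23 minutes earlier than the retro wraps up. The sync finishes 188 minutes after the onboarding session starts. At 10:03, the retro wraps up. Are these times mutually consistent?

Yes

The onboarding session starts at 10:03 − 143 min = 07:40.
The sync ends at 07:40 + 188 min = 10:48.
That matches the stated 10:48, so the schedule is consistent.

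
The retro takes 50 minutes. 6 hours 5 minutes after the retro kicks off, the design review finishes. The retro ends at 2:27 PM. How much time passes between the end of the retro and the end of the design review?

315 minutes

The retro starts at 2:27 PM − 50 min = 1:37 PM.
The design review ends at 1:37 PM + 365 min = 7:42 PM.
From 2:27 PM to 7:42 PM is 315 minutes.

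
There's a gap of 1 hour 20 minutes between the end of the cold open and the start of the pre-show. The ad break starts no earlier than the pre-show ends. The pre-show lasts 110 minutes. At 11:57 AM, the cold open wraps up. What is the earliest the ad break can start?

3:07 PM

The pre-show starts at 11:57 AM + 80 min = 1:17 PM.
The pre-show ends at 1:17 PM + 110 min = 3:07 PM.
The ad break is bounded by the pre-show, so the earliest it can start is 3:07 PM.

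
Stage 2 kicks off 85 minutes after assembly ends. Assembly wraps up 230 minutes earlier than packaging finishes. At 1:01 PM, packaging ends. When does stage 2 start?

10:36 AM

Assembly ends at 1:01 PM − 230 min = 9:11 AM.
Stage 2 starts at 9:11 AM + 85 min = 10:36 AM.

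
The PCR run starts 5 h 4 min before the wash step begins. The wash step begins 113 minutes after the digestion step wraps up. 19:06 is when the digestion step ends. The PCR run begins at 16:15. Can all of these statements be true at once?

No

The wash step starts at 19:06 + 113 min = 20:59.
The PCR run starts at 20:59 − 304 min = 15:55.
But the PCR run is also said to start at 16:15 — a 20-minute conflict.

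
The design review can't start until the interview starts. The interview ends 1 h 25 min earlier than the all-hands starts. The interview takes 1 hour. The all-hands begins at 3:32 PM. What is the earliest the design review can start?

1:07 PM

The interview ends at 3:32 PM − 85 min = 2:07 PM.
The interview starts at 2:07 PM − 60 min = 1:07 PM.
The design review is bounded by the interview, so the earliest it can start is 1:07 PM.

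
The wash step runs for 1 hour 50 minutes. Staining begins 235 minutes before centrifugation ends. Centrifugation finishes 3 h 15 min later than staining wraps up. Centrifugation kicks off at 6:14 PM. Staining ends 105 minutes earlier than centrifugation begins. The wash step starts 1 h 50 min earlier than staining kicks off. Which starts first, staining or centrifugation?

staining

Staining ends at 6:14 PM − 105 min = 4:29 PM.
Centrifugation ends at 4:29 PM + 195 min = 7:44 PM.
Staining starts at 7:44 PM − 235 min = 3:49 PM.
Staining starts at 3:49 PM and centrifugation starts at 6:14 PM, so staining is first.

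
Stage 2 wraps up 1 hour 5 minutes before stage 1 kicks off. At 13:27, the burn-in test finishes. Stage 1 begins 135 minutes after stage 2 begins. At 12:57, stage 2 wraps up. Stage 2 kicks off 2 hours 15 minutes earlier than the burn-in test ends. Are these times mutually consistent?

No

Stage 2 starts at 13:27 − 135 min = 11:12.
Stage 1 starts at 11:12 + 135 min = 13:27.
Stage 2 ends at 13:27 − 65 min = 12:22.
But stage 2 is also said to end at 12:57 — a 35-minute conflict.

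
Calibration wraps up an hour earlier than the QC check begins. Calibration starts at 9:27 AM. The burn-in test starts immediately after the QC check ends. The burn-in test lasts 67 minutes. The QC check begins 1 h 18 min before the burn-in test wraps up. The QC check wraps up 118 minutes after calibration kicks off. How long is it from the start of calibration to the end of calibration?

The QC check ends at 9:27 AM + 118 min = 11:25 AM.
So the burn-in test starts at 11:25 AM.
The burn-in test ends at 11:25 AM + 67 min = 12:32 PM.
The QC check starts at 12:32 PM − 78 min = 11:14 AM.
Calibration ends at 11:14 AM − 60 min = 10:14 AM.
From 9:27 AM to 10:14 AM is 47 minutes.

47 minutes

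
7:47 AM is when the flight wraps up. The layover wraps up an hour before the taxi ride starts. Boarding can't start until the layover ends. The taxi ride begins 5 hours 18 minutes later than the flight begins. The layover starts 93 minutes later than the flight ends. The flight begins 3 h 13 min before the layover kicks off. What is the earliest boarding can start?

The layover starts at 7:47 AM + 93 min = 9:20 AM.
The flight starts at 9:20 AM − 193 min = 6:07 AM.
The taxi ride starts at 6:07 AM + 318 min = 11:25 AM.
The layover ends at 11:25 AM − 60 min = 10:25 AM.
Boarding is bounded by the layover, so the earliest it can start is 10:25 AM.

10:25 AM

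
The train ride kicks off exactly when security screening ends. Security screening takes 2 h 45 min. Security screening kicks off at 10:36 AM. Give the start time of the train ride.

1:21 PM

Security screening ends at 10:36 AM + 165 min = 1:21 PM.
So the train ride starts at 1:21 PM.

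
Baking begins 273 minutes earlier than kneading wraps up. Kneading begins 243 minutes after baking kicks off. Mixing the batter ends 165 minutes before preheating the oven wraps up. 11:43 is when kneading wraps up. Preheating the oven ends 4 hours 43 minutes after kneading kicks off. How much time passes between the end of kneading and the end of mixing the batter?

Baking starts at 11:43 − 273 min = 07:10.
Kneading starts at 07:10 + 243 min = 11:13.
Preheating the oven ends at 11:13 + 283 min = 15:56.
Mixing the batter ends at 15:56 − 165 min = 13:11.
From 11:43 to 13:11 is 1 h 28 min.

1 h 28 min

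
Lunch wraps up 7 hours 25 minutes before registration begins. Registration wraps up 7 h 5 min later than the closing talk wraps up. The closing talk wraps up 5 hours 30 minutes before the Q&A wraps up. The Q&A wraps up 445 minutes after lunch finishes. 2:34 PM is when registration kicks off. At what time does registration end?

Lunch ends at 2:34 PM − 445 min = 7:09 AM.
The Q&A ends at 7:09 AM + 445 min = 2:34 PM.
The closing talk ends at 2:34 PM − 330 min = 9:04 AM.
Registration ends at 9:04 AM + 425 min = 4:09 PM.

4:09 PM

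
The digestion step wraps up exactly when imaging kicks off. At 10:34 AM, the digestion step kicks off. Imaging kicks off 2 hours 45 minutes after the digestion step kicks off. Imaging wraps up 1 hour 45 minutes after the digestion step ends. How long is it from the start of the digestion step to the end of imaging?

4 h 30 min

Imaging starts at 10:34 AM + 165 min = 1:19 PM.
So the digestion step ends at 1:19 PM.
Imaging ends at 1:19 PM + 105 min = 3:04 PM.
From 10:34 AM to 3:04 PM is 4 h 30 min.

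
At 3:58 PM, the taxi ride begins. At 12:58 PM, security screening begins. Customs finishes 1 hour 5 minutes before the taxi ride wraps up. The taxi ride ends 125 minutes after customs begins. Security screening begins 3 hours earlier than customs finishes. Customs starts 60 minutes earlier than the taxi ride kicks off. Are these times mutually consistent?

Customs starts at 3:58 PM − 60 min = 2:58 PM.
The taxi ride ends at 2:58 PM + 125 min = 5:03 PM.
Customs ends at 5:03 PM − 65 min = 3:58 PM.
Security screening starts at 3:58 PM − 180 min = 12:58 PM.
That matches the stated 12:58 PM, so the schedule is consistent.

Yes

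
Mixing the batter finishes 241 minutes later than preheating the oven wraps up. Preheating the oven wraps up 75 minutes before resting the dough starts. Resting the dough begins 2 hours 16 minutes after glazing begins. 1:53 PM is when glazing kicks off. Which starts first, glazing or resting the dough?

Resting the dough starts at 1:53 PM + 136 min = 4:09 PM.
Glazing starts at 1:53 PM and resting the dough starts at 4:09 PM, so glazing is first.

glazing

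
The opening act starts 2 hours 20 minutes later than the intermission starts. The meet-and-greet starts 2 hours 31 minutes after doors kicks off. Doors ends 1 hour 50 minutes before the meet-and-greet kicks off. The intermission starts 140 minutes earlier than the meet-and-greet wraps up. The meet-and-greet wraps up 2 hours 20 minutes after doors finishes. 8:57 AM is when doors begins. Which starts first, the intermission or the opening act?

The meet-and-greet starts at 8:57 AM + 151 min = 11:28 AM.
Doors ends at 11:28 AM − 110 min = 9:38 AM.
The meet-and-greet ends at 9:38 AM + 140 min = 11:58 AM.
The intermission starts at 11:58 AM − 140 min = 9:38 AM.
The opening act starts at 9:38 AM + 140 min = 11:58 AM.
The intermission starts at 9:38 AM and the opening act starts at 11:58 AM, so the intermission is first.

the intermission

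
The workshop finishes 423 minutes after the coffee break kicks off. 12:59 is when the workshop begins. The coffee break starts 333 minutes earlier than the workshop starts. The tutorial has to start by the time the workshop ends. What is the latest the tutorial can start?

14:29

The coffee break starts at 12:59 − 333 min = 07:26.
The workshop ends at 07:26 + 423 min = 14:29.
The tutorial is bounded by the workshop, so the latest it can start is 14:29.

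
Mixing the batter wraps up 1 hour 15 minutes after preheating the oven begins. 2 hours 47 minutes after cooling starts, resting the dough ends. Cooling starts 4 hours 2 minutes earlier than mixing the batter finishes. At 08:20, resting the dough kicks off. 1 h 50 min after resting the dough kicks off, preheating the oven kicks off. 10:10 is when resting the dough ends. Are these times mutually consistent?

Yes

Preheating the oven starts at 08:20 + 110 min = 10:10.
Mixing the batter ends at 10:10 + 75 min = 11:25.
Cooling starts at 11:25 − 242 min = 07:23.
Resting the dough ends at 07:23 + 167 min = 10:10.
That matches the stated 10:10, so the schedule is consistent.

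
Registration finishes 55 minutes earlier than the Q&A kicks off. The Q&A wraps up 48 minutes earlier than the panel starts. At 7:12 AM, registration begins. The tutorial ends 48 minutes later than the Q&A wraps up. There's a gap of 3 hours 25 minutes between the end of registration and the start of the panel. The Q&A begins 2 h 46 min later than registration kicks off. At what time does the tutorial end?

The Q&A starts at 7:12 AM + 166 min = 9:58 AM.
Registration ends at 9:58 AM − 55 min = 9:03 AM.
The panel starts at 9:03 AM + 205 min = 12:28 PM.
The Q&A ends at 12:28 PM − 48 min = 11:40 AM.
The tutorial ends at 11:40 AM + 48 min = 12:28 PM.

12:28 PM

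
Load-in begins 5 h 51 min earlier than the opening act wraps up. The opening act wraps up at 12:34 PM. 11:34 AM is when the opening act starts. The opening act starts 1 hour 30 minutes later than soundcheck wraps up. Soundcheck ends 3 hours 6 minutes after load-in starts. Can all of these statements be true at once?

Load-in starts at 12:34 PM − 351 min = 6:43 AM.
Soundcheck ends at 6:43 AM + 186 min = 9:49 AM.
The opening act starts at 9:49 AM + 90 min = 11:19 AM.
But the opening act is also said to start at 11:34 AM — a 15-minute conflict.

No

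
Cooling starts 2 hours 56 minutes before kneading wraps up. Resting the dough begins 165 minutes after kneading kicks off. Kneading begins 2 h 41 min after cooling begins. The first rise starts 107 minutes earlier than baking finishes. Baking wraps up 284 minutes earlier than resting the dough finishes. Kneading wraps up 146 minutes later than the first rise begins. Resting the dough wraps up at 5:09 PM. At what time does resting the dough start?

3:34 PM

Baking ends at 5:09 PM − 284 min = 12:25 PM.
The first rise starts at 12:25 PM − 107 min = 10:38 AM.
Kneading ends at 10:38 AM + 146 min = 1:04 PM.
Cooling starts at 1:04 PM − 176 min = 10:08 AM.
Kneading starts at 10:08 AM + 161 min = 12:49 PM.
Resting the dough starts at 12:49 PM + 165 min = 3:34 PM.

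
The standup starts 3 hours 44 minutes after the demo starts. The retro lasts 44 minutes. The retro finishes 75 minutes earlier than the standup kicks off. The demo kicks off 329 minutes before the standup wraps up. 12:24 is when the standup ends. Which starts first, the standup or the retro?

the retro

The demo starts at 12:24 − 329 min = 06:55.
The standup starts at 06:55 + 224 min = 10:39.
The retro ends at 10:39 − 75 min = 09:24.
The retro starts at 09:24 − 44 min = 08:40.
The standup starts at 10:39 and the retro starts at 08:40, so the retro is first.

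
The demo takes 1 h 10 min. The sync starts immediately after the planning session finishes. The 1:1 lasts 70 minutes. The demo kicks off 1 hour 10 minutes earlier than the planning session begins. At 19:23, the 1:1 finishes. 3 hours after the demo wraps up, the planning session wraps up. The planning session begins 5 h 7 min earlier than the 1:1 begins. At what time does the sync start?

The 1:1 starts at 19:23 − 70 min = 18:13.
The planning session starts at 18:13 − 307 min = 13:06.
The demo starts at 13:06 − 70 min = 11:56.
The demo ends at 11:56 + 70 min = 13:06.
The planning session ends at 13:06 + 180 min = 16:06.
So the sync starts at 16:06.

16:06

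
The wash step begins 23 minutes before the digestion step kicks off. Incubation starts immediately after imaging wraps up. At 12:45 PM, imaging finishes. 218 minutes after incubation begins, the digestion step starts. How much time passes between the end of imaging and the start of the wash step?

Incubation starts at 12:45 PM.
The digestion step starts at 12:45 PM + 218 min = 4:23 PM.
The wash step starts at 4:23 PM − 23 min = 4:00 PM.
From 12:45 PM to 4:00 PM is 3 h 15 min.

3 h 15 min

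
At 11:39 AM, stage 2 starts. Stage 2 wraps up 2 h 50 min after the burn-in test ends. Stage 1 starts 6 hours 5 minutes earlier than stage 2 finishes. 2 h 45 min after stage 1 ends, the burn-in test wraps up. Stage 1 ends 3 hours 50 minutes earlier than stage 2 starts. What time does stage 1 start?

Stage 1 ends at 11:39 AM − 230 min = 7:49 AM.
The burn-in test ends at 7:49 AM + 165 min = 10:34 AM.
Stage 2 ends at 10:34 AM + 170 min = 1:24 PM.
Stage 1 starts at 1:24 PM − 365 min = 7:19 AM.

7:19 AM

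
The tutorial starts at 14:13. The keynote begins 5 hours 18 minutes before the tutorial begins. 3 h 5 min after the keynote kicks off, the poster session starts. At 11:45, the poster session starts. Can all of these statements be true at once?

No

The keynote starts at 14:13 − 318 min = 08:55.
The poster session starts at 08:55 + 185 min = 12:00.
But the poster session is also said to start at 11:45 — a 15-minute conflict.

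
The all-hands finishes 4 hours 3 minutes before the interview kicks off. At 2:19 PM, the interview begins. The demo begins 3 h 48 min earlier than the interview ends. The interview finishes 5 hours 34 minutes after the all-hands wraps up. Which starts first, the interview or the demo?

The all-hands ends at 2:19 PM − 243 min = 10:16 AM.
The interview ends at 10:16 AM + 334 min = 3:50 PM.
The demo starts at 3:50 PM − 228 min = 12:02 PM.
The interview starts at 2:19 PM and the demo starts at 12:02 PM, so the demo is first.

the demo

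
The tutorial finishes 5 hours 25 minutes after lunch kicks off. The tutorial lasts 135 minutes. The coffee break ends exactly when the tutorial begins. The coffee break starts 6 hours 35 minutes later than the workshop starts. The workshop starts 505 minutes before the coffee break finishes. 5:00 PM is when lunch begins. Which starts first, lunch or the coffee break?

The tutorial ends at 5:00 PM + 325 min = 10:25 PM.
The tutorial starts at 10:25 PM − 135 min = 8:10 PM.
So the coffee break ends at 8:10 PM.
The workshop starts at 8:10 PM − 505 min = 11:45 AM.
The coffee break starts at 11:45 AM + 395 min = 6:20 PM.
Lunch starts at 5:00 PM and the coffee break starts at 6:20 PM, so lunch is first.

lunch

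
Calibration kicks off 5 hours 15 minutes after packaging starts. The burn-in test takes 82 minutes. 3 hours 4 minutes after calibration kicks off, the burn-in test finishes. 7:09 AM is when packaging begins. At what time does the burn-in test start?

Calibration starts at 7:09 AM + 315 min = 12:24 PM.
The burn-in test ends at 12:24 PM + 184 min = 3:28 PM.
The burn-in test starts at 3:28 PM − 82 min = 2:06 PM.

2:06 PM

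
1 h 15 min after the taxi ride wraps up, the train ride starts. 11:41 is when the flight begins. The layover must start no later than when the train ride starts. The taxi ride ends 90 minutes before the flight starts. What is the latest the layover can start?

11:26

The taxi ride ends at 11:41 − 90 min = 10:11.
The train ride starts at 10:11 + 75 min = 11:26.
The layover is bounded by the train ride, so the latest it can start is 11:26.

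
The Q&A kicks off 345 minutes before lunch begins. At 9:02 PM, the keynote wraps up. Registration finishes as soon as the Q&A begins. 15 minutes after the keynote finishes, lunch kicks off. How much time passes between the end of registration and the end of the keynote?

5 h 30 min

Lunch starts at 9:02 PM + 15 min = 9:17 PM.
The Q&A starts at 9:17 PM − 345 min = 3:32 PM.
So registration ends at 3:32 PM.
From 3:32 PM to 9:02 PM is 5 h 30 min.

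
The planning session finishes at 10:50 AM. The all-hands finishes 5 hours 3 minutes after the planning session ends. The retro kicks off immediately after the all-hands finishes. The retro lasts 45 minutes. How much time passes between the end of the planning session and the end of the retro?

The all-hands ends at 10:50 AM + 303 min = 3:53 PM.
So the retro starts at 3:53 PM.
The retro ends at 3:53 PM + 45 min = 4:38 PM.
From 10:50 AM to 4:38 PM is 5 h 48 min.

5 h 48 min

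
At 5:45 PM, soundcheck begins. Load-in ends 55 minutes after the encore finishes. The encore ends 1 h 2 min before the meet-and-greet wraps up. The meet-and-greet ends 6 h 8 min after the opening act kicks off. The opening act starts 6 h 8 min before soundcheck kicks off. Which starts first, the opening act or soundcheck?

the opening act

The opening act starts at 5:45 PM − 368 min = 11:37 AM.
The opening act starts at 11:37 AM and soundcheck starts at 5:45 PM, so the opening act is first.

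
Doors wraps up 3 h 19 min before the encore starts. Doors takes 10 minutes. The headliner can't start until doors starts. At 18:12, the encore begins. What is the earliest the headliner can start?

Doors ends at 18:12 − 199 min = 14:53.
Doors starts at 14:53 − 10 min = 14:43.
The headliner is bounded by doors, so the earliest it can start is 14:43.

14:43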